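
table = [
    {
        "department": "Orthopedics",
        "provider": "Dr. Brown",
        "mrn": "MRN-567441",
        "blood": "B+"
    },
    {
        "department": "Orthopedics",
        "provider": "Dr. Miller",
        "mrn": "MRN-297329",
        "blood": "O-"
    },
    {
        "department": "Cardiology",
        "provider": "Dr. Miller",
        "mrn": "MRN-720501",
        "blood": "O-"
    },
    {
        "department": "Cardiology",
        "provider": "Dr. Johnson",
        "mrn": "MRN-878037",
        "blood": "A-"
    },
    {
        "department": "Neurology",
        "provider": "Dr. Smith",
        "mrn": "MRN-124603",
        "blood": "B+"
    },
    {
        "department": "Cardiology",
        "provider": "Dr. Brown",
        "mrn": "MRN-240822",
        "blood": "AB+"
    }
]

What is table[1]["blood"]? "O-"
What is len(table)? 6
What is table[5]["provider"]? "Dr. Brown"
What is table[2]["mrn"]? "MRN-720501"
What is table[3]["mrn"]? "MRN-878037"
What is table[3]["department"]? "Cardiology"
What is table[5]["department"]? "Cardiology"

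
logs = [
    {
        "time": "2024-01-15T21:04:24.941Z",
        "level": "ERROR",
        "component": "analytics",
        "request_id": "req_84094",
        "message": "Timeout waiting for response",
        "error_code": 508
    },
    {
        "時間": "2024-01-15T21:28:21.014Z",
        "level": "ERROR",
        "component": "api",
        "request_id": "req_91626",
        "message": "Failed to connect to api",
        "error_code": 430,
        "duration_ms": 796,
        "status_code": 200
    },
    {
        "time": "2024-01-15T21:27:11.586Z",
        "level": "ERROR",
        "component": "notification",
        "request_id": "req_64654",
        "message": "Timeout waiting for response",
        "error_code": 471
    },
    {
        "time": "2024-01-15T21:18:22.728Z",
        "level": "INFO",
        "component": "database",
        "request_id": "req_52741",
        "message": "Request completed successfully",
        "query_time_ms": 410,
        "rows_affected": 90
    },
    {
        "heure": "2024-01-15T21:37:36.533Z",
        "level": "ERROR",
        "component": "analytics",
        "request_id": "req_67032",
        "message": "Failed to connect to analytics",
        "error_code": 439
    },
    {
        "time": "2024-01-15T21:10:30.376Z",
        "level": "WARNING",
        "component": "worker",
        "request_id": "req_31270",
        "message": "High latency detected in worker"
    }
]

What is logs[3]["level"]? "INFO"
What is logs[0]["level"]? "ERROR"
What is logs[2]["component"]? "notification"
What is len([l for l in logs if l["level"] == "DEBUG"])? 0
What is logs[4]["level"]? "ERROR"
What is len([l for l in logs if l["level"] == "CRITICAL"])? 0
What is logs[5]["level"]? "WARNING"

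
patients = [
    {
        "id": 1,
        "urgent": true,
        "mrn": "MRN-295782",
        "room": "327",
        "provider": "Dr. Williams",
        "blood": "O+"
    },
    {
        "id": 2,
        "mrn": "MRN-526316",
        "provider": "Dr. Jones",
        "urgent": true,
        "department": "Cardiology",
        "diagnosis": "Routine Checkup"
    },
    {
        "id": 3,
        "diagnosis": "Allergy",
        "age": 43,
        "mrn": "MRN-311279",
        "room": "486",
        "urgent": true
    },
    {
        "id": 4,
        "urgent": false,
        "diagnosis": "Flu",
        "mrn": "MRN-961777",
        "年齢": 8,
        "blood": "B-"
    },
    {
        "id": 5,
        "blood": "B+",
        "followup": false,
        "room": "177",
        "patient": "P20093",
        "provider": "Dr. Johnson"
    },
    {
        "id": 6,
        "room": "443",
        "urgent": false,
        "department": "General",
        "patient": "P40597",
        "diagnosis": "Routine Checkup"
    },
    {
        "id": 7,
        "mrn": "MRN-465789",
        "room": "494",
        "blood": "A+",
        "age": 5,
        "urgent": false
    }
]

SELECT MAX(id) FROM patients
7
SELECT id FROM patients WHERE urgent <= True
[1, 2, 3, 4, 6, 7]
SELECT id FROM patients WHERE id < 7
[1, 2, 3, 4, 5, 6]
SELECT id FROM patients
[1, 2, 3, 4, 5, 6, 7]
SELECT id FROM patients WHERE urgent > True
[]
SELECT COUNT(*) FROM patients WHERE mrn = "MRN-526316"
1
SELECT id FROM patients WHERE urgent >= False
[1, 2, 3, 4, 6, 7]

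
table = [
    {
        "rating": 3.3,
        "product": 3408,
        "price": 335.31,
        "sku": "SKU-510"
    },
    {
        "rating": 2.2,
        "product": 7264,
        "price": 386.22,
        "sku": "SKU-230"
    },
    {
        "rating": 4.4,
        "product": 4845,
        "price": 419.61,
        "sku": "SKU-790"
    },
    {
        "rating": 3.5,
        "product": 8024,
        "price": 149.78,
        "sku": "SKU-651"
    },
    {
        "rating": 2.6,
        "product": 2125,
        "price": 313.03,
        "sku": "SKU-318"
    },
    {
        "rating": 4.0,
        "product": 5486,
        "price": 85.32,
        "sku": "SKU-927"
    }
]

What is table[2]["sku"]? "SKU-790"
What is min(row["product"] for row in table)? 2125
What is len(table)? 6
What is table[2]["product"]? 4845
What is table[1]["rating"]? 2.2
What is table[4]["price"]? 313.03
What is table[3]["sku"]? "SKU-651"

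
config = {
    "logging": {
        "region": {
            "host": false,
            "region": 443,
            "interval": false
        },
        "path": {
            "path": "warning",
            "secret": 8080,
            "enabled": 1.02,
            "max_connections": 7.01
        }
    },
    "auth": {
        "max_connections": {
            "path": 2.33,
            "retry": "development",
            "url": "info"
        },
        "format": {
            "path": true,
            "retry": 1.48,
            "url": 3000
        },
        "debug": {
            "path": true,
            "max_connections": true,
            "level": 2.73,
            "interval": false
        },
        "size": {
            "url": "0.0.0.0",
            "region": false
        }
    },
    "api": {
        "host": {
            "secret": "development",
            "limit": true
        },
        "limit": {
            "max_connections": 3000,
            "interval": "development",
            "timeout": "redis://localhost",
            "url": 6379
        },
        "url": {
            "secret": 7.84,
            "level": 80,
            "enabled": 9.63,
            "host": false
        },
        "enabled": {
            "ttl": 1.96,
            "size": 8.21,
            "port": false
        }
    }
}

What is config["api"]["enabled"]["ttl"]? 1.96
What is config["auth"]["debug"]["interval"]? False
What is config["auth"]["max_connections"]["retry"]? "development"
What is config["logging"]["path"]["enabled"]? 1.02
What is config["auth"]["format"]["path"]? True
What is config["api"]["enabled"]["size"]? 8.21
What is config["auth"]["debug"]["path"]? True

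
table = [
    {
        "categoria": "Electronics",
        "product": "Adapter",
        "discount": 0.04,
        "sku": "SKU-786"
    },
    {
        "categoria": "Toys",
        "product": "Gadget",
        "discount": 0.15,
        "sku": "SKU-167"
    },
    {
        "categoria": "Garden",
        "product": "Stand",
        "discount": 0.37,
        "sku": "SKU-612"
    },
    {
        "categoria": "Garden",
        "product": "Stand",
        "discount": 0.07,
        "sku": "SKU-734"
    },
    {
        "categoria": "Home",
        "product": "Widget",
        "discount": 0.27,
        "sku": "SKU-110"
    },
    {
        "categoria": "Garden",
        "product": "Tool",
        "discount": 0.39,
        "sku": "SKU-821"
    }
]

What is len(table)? 6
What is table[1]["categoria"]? "Toys"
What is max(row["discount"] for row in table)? 0.39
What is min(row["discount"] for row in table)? 0.04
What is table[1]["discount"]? 0.15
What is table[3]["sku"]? "SKU-734"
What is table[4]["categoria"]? "Home"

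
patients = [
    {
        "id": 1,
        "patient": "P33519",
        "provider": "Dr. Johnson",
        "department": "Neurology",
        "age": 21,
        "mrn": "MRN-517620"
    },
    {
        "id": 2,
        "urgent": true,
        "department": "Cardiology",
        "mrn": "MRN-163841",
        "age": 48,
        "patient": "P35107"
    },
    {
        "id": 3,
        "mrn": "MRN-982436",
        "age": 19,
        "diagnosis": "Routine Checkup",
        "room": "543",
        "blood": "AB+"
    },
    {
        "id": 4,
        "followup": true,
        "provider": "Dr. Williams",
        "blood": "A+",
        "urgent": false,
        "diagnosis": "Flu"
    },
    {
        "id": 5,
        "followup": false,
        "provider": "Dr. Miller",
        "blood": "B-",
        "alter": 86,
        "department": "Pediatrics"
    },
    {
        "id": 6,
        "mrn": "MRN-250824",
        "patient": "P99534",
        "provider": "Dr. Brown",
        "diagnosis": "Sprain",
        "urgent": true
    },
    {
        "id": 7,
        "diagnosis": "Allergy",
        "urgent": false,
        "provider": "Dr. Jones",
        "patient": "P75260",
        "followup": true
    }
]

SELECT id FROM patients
[1, 2, 3, 4, 5, 6, 7]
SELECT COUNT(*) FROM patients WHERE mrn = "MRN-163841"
1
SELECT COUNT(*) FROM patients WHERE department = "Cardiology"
1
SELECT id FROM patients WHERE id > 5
[6, 7]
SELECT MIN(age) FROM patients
19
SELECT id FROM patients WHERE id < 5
[1, 2, 3, 4]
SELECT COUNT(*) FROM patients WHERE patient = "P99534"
1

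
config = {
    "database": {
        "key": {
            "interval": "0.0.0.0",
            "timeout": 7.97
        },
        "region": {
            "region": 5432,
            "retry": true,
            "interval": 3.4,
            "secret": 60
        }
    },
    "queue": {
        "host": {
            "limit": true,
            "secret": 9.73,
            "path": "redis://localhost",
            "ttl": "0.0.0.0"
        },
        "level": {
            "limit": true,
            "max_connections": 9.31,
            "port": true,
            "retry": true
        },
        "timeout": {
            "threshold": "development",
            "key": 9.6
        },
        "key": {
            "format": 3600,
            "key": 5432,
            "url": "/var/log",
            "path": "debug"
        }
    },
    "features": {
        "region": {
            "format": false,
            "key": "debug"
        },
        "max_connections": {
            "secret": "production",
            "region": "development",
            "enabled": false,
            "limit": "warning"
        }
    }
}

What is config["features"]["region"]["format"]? False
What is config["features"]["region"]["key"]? "debug"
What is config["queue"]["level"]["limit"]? True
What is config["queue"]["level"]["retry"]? True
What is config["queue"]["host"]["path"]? "redis://localhost"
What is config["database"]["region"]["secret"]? 60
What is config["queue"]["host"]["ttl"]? "0.0.0.0"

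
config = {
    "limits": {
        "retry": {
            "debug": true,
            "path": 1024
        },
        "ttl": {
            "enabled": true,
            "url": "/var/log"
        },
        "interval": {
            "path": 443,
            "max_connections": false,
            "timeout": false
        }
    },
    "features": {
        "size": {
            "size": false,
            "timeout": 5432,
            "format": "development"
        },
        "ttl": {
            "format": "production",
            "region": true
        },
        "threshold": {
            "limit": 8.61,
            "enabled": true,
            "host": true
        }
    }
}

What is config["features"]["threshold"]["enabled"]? True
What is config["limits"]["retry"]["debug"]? True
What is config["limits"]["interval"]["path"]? 443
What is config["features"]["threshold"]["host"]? True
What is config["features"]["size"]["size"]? False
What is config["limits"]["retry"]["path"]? 1024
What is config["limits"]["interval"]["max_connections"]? False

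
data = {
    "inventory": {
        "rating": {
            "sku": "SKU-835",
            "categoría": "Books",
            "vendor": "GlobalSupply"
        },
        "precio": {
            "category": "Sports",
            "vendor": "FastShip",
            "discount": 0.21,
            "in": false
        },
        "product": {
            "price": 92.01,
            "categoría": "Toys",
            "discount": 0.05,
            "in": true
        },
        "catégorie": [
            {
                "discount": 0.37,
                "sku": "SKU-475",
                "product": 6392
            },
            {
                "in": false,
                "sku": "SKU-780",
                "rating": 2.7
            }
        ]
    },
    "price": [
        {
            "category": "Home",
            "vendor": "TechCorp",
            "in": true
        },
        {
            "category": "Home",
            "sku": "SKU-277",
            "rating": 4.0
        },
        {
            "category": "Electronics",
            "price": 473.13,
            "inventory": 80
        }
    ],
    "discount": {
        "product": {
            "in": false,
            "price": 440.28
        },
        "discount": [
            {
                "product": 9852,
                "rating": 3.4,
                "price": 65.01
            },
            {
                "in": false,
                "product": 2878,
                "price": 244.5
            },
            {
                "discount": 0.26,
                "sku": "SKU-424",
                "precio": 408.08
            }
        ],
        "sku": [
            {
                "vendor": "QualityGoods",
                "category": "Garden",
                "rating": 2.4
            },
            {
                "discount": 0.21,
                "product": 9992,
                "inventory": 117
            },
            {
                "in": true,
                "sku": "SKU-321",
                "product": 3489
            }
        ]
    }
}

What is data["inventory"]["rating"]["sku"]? "SKU-835"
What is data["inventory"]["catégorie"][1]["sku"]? "SKU-780"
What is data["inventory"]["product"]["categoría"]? "Toys"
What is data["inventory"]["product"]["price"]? 92.01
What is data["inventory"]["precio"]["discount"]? 0.21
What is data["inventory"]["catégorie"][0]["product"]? 6392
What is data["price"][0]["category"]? "Home"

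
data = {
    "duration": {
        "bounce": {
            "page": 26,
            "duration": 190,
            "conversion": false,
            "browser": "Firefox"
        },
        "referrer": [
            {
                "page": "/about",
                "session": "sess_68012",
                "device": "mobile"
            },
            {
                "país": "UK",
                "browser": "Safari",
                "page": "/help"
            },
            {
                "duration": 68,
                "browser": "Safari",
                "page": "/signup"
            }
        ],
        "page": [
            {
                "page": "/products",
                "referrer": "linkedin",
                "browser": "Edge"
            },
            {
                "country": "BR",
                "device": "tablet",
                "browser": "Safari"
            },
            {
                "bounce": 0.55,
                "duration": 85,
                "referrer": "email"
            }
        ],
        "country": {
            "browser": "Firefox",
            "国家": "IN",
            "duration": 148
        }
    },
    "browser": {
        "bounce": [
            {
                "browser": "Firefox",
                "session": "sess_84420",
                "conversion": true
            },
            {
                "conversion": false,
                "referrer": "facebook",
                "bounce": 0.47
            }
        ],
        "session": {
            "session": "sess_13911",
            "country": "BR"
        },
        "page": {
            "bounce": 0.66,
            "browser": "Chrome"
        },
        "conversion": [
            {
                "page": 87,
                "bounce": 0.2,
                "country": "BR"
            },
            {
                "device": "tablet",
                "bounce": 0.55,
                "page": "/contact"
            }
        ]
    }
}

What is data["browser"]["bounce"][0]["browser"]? "Firefox"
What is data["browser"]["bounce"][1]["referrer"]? "facebook"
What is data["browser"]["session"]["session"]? "sess_13911"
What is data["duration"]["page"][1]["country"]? "BR"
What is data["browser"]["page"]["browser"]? "Chrome"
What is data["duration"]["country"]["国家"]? "IN"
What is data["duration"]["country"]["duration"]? 148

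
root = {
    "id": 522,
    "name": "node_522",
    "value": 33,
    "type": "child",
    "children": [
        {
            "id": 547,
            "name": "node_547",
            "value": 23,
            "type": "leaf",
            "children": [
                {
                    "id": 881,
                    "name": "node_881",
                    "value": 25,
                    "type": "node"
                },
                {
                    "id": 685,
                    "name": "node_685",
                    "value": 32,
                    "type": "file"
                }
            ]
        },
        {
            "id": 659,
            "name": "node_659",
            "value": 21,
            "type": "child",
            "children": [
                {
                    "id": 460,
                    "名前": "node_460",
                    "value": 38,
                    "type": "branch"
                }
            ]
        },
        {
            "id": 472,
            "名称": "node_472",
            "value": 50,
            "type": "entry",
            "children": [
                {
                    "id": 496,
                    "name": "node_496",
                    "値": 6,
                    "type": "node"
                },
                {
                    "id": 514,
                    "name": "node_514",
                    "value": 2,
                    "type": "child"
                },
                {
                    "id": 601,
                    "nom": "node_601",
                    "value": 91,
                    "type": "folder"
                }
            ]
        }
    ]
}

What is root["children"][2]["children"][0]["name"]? "node_496"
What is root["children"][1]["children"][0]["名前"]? "node_460"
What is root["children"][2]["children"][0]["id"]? 496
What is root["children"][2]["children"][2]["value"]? 91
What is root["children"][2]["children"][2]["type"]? "folder"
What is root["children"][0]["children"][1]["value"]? 32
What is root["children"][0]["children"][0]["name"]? "node_881"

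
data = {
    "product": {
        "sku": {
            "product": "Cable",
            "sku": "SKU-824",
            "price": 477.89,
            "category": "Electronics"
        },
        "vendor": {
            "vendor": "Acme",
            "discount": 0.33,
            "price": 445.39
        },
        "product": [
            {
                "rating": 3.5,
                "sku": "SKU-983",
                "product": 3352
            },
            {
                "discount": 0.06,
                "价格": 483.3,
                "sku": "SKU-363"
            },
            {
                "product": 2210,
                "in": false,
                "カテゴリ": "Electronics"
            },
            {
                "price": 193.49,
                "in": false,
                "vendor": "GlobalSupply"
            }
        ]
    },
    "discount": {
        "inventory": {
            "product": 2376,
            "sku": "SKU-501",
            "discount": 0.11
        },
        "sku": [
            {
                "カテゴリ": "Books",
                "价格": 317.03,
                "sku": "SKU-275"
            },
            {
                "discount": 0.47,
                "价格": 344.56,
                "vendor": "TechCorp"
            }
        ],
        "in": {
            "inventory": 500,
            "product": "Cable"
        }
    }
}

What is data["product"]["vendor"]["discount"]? 0.33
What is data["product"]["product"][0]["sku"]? "SKU-983"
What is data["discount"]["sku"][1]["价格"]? 344.56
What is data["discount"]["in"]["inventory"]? 500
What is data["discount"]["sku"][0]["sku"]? "SKU-275"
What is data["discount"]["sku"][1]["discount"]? 0.47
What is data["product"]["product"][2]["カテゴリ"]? "Electronics"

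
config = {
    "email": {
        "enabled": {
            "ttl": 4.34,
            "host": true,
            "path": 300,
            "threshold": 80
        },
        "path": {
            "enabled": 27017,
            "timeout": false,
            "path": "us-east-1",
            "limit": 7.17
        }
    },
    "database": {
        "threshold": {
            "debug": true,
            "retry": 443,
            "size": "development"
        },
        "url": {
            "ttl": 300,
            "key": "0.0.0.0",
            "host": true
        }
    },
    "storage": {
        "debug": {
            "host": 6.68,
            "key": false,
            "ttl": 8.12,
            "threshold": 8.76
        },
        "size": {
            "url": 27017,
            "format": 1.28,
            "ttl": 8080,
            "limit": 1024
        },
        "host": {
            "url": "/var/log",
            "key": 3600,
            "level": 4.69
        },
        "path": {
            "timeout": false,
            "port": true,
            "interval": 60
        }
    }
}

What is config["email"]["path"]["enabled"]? 27017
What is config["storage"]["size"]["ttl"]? 8080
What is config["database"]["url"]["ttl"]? 300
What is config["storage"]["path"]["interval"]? 60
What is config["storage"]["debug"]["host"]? 6.68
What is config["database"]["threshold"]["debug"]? True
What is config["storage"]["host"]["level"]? 4.69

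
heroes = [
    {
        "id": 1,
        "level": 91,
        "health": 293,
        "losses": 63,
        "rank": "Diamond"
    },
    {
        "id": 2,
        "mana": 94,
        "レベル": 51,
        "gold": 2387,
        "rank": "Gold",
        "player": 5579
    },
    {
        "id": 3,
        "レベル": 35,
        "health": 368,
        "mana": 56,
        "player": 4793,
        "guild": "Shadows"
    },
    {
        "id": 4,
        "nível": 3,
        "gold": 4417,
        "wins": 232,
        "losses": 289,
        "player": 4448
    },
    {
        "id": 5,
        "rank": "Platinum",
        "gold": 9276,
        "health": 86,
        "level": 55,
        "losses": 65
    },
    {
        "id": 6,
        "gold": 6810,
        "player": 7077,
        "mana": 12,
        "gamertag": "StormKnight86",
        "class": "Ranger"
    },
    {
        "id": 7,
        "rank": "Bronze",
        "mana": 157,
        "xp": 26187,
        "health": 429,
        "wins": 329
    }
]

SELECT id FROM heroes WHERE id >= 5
[5, 6, 7]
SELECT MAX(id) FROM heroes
7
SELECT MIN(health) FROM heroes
86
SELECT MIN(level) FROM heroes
55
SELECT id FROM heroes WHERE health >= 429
[7]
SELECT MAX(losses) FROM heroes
289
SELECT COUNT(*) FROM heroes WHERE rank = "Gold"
1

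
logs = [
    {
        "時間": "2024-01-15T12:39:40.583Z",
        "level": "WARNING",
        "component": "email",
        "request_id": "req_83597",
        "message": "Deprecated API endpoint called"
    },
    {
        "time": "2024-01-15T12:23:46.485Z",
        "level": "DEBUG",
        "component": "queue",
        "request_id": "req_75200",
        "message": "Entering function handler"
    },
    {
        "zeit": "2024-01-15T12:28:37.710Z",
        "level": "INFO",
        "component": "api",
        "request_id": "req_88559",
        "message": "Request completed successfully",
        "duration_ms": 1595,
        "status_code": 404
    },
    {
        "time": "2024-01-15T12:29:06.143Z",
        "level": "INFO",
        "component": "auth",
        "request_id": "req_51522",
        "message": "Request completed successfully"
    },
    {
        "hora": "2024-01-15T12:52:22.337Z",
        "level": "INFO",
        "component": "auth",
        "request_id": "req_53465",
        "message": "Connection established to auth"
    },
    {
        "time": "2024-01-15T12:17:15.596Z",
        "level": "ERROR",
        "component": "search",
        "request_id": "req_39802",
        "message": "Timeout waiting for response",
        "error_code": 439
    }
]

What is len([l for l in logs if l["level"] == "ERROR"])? 1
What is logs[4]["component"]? "auth"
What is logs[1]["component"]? "queue"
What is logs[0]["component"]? "email"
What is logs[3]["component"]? "auth"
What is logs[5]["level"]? "ERROR"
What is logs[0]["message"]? "Deprecated API endpoint called"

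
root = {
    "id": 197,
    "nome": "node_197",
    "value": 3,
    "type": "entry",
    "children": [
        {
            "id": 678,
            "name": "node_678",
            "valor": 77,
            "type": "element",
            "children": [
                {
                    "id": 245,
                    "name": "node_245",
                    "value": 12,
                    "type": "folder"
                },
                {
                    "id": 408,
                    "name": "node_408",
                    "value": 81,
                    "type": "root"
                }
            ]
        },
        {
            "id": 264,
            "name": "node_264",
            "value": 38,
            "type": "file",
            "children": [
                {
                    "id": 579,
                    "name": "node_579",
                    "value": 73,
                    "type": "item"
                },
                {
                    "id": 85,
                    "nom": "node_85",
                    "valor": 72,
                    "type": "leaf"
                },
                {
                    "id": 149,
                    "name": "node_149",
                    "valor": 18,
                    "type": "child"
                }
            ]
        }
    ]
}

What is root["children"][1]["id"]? 264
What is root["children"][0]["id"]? 678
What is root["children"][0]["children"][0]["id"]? 245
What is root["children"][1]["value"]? 38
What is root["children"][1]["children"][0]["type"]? "item"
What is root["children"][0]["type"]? "element"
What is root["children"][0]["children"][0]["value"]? 12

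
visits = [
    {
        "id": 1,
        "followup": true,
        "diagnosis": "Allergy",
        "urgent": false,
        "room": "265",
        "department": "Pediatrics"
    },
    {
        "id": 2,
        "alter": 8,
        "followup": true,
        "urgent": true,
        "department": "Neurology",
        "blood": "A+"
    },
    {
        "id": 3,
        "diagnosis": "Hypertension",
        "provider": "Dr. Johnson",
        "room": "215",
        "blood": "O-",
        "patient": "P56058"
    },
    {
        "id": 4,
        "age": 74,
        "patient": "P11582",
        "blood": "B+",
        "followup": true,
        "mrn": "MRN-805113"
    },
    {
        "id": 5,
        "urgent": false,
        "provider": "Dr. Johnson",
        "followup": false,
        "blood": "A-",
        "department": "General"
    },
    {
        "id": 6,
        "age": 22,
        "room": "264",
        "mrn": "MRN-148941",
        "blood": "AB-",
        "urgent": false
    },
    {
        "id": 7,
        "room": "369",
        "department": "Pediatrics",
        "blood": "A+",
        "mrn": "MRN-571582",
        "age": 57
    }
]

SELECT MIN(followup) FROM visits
False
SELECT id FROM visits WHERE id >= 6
[6, 7]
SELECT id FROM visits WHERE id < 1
[]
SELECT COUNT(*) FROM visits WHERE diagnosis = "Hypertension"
1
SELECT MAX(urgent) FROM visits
True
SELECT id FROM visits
[1, 2, 3, 4, 5, 6, 7]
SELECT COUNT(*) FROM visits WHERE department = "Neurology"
1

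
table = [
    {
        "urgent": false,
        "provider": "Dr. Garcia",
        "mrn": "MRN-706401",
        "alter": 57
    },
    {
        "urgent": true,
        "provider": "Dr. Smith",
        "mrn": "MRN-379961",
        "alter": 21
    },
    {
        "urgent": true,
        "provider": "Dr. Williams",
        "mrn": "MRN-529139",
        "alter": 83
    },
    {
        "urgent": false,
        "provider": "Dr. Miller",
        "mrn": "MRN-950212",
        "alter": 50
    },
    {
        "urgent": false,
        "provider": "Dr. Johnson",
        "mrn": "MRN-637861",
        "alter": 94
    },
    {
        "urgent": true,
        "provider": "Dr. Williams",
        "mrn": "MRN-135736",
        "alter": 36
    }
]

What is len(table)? 6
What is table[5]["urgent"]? True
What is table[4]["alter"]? 94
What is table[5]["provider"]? "Dr. Williams"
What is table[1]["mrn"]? "MRN-379961"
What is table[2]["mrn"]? "MRN-529139"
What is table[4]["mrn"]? "MRN-637861"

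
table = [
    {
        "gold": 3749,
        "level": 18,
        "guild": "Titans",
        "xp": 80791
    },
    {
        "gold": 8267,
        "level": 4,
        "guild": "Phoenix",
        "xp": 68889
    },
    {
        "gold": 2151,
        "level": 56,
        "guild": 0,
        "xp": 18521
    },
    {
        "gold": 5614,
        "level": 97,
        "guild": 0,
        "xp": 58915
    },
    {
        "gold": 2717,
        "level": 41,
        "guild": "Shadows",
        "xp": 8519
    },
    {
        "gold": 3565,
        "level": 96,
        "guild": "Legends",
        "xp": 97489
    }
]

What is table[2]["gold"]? 2151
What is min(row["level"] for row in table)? 4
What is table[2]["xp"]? 18521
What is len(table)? 6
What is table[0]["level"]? 18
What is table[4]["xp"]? 8519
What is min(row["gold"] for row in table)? 2151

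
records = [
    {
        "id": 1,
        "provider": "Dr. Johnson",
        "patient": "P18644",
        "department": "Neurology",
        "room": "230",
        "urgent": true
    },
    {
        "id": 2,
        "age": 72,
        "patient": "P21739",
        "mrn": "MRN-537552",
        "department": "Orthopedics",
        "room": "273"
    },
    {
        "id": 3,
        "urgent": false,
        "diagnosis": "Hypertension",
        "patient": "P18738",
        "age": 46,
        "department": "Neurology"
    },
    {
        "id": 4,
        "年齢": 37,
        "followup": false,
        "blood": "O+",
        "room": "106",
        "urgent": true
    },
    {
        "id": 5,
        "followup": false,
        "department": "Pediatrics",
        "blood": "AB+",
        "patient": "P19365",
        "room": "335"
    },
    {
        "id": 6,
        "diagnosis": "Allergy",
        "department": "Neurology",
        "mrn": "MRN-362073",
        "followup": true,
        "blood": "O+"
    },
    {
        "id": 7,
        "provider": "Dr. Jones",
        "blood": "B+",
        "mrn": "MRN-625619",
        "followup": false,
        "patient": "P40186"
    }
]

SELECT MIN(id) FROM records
1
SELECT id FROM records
[1, 2, 3, 4, 5, 6, 7]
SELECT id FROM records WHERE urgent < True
[3]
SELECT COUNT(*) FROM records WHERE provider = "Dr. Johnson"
1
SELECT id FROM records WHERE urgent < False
[]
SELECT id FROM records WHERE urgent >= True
[1, 4]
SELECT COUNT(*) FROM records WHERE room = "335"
1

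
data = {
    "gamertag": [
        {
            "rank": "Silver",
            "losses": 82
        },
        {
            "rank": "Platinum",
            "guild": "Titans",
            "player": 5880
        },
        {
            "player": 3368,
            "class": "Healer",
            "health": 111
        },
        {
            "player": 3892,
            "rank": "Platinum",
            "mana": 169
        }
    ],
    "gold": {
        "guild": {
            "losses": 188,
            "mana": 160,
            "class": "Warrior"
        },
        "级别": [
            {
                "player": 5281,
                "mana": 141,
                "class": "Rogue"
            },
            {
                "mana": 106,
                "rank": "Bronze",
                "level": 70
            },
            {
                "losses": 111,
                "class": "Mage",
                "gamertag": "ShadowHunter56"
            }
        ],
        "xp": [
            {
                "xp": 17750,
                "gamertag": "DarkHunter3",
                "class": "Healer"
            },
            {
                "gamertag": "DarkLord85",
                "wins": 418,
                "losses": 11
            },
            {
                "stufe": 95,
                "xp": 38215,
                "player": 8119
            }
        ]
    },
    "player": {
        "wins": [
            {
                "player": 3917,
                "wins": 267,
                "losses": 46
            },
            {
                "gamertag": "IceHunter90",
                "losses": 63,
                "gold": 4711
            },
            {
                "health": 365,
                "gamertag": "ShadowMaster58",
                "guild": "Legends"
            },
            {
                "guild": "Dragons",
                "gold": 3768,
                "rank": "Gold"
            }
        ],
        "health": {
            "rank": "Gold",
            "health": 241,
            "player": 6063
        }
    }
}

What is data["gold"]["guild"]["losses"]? 188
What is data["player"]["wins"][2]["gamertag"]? "ShadowMaster58"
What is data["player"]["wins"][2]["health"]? 365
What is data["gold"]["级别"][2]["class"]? "Mage"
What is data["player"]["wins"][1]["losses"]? 63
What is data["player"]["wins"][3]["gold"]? 3768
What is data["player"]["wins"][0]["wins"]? 267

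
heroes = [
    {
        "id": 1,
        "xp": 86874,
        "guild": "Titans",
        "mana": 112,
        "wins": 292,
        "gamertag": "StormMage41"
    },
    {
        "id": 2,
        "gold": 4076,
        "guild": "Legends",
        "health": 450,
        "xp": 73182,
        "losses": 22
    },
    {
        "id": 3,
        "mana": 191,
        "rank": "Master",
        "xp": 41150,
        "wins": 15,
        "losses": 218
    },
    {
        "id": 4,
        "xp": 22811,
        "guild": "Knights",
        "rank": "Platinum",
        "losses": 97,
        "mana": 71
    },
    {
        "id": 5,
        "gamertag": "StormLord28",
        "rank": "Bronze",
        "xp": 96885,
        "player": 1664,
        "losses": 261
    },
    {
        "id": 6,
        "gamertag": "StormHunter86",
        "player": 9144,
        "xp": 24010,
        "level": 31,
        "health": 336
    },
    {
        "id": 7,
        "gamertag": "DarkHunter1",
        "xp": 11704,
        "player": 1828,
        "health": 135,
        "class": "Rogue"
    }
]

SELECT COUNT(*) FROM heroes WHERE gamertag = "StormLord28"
1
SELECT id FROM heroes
[1, 2, 3, 4, 5, 6, 7]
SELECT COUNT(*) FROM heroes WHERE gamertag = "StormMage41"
1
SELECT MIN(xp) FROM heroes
11704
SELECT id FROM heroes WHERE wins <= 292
[1, 3]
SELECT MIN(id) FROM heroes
1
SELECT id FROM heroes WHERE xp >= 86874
[1, 5]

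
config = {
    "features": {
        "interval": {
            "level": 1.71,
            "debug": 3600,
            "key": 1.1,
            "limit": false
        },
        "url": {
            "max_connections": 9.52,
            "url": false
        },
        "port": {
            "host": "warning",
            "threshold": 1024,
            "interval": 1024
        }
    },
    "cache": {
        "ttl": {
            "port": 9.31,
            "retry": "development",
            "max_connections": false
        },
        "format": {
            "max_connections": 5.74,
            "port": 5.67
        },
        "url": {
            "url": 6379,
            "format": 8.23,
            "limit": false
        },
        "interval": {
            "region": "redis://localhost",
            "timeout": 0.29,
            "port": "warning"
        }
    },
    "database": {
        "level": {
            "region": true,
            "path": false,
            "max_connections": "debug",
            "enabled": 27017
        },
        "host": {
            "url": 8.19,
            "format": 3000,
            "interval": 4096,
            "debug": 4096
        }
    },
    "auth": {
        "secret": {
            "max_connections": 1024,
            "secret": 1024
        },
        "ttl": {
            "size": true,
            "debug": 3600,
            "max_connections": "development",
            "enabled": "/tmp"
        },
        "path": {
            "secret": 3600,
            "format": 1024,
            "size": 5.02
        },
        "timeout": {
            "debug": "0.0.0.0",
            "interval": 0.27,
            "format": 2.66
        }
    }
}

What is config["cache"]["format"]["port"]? 5.67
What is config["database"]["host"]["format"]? 3000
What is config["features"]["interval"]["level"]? 1.71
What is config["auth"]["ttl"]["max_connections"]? "development"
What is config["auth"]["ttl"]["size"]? True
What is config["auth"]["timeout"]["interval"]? 0.27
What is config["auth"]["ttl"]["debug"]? 3600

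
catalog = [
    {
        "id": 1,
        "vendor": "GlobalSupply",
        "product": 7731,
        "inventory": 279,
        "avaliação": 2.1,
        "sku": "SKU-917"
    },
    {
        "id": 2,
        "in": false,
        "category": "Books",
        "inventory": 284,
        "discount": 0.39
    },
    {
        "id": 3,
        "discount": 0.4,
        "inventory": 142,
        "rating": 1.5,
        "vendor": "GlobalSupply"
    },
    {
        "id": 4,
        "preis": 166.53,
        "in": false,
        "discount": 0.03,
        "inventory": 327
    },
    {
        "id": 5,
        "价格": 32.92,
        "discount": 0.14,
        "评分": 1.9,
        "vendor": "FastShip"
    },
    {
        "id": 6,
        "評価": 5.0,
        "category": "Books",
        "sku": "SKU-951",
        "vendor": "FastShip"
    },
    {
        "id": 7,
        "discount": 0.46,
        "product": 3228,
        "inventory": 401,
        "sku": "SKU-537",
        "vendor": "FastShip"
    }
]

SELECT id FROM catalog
[1, 2, 3, 4, 5, 6, 7]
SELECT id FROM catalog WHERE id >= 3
[3, 4, 5, 6, 7]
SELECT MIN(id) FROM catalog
1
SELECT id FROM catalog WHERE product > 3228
[1]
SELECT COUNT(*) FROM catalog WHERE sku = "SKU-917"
1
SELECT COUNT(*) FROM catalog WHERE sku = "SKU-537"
1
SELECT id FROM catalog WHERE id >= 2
[2, 3, 4, 5, 6, 7]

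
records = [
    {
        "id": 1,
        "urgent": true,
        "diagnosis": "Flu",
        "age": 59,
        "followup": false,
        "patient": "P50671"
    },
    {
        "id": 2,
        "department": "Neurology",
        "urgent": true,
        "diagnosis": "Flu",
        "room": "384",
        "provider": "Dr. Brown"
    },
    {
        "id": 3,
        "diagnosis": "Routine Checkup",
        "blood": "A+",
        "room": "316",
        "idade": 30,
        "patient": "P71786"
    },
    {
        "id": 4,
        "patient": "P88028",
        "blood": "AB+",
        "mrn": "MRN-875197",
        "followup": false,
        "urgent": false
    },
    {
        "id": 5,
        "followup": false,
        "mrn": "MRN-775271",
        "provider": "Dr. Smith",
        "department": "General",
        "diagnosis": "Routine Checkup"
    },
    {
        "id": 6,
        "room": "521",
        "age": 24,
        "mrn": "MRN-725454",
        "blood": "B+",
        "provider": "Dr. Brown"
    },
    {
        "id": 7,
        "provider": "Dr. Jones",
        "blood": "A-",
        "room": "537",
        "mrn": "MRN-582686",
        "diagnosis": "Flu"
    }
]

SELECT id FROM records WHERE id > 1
[2, 3, 4, 5, 6, 7]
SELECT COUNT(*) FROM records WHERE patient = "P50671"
1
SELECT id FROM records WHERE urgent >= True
[1, 2]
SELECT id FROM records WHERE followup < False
[]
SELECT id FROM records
[1, 2, 3, 4, 5, 6, 7]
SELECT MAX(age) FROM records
59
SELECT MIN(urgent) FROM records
False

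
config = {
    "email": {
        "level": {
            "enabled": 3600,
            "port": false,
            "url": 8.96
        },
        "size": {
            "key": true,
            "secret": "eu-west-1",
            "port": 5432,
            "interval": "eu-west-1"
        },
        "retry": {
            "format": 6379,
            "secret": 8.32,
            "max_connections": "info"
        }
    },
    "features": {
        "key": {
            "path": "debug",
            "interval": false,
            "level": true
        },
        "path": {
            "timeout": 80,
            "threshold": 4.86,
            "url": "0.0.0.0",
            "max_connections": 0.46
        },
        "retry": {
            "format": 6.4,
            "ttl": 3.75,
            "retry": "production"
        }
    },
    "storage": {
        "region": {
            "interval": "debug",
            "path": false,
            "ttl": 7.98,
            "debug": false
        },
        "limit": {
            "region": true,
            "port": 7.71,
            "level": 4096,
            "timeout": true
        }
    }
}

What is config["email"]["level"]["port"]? False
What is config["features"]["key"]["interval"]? False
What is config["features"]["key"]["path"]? "debug"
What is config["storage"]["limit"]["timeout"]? True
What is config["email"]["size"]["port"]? 5432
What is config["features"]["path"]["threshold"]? 4.86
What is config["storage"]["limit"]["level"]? 4096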